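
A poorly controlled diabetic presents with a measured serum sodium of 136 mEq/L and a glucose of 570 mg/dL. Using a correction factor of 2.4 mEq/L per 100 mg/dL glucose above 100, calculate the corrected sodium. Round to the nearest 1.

147 mEq/L

Corrected Na = measured Na + 2.4 · (glucose − 100)/100
= 136 + 2.4 · (570 − 100)/100
= 136 + 11.3
= 147.3 mEq/L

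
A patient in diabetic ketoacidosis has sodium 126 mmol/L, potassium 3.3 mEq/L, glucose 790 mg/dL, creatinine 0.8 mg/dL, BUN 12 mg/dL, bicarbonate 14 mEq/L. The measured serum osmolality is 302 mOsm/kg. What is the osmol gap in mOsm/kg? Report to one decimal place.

1.8 mOsm/kg

Calculated osmolality = 2·Na + glucose/18 + BUN/2.8
= 2·126 + 790/18 + 12/2.8
= 252 + 43.89 + 4.29
= 300.18 mOsm/kg ≈ 300.2 mOsm/kg
Osmolar gap = measured − calculated = 302 − 300.2 = 1.8 mOsm/kg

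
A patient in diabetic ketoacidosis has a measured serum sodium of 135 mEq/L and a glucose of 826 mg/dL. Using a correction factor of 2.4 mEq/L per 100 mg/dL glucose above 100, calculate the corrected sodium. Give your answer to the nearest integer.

Corrected Na = measured Na + 2.4 · (glucose − 100)/100
= 135 + 2.4 · (826 − 100)/100
= 135 + 17.4
= 152.4 mEq/L

152 mEq/L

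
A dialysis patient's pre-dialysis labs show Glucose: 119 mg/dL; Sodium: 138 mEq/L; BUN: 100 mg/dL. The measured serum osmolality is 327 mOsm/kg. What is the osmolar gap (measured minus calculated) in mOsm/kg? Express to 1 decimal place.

8.7 mOsm/kg

Calculated osmolality = 2·Na + glucose/18 + BUN/2.8
= 2·138 + 119/18 + 100/2.8
= 276 + 6.61 + 35.71
= 318.32 mOsm/kg ≈ 318.3 mOsm/kg
Osmolar gap = measured − calculated = 327 − 318.3 = 8.7 mOsm/kg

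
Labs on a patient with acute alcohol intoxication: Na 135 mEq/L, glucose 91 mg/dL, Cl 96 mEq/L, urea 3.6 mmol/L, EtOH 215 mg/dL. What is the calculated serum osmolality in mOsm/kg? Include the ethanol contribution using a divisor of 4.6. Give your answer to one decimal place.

325.4 mOsm/kg

Calculated osmolality = 2·Na + glucose/18 + urea + ethanol/4.6
= 2·135 + 91/18 + 3.6 + 215/4.6
= 270 + 5.06 + 3.60 + 46.74
= 325.4 mOsm/kg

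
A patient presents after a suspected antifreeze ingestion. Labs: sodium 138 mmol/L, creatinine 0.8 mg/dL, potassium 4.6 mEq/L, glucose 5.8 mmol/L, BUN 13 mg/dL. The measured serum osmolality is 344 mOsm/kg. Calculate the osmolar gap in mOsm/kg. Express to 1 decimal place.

Calculated osmolality = 2·Na + glucose + BUN/2.8
= 2·138 + 5.8 + 13/2.8
= 276 + 5.80 + 4.64
= 286.44 mOsm/kg ≈ 286.4 mOsm/kg
Osmolar gap = measured − calculated = 344 − 286.4 = 57.6 mOsm/kg

57.6 mOsm/kg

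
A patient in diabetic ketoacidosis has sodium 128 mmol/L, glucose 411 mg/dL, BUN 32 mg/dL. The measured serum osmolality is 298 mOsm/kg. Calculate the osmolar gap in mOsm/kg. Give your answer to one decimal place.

7.7 mOsm/kg

Calculated osmolality = 2·Na + glucose/18 + BUN/2.8
= 2·128 + 411/18 + 32/2.8
= 256 + 22.83 + 11.43
= 290.26 mOsm/kg ≈ 290.3 mOsm/kg
Osmolar gap = measured − calculated = 298 − 290.3 = 7.7 mOsm/kg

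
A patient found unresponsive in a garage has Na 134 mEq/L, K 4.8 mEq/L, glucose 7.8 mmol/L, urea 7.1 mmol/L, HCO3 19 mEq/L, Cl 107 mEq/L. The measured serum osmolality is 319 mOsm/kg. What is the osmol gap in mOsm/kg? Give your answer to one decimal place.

Calculated osmolality = 2·Na + glucose + urea
= 2·134 + 7.8 + 7.1
= 268 + 7.80 + 7.10
= 282.9 mOsm/kg ≈ 282.9 mOsm/kg
Osmolar gap = measured − calculated = 319 − 282.9 = 36.1 mOsm/kg

36.1 mOsm/kg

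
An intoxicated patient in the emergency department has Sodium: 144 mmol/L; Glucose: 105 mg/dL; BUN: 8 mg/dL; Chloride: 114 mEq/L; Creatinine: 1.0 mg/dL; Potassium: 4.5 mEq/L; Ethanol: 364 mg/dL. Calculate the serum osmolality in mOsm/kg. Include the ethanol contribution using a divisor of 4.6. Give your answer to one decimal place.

375.8 mOsm/kg

Calculated osmolality = 2·Na + glucose/18 + BUN/2.8 + ethanol/4.6
= 2·144 + 105/18 + 8/2.8 + 364/4.6
= 288 + 5.83 + 2.86 + 79.13
= 375.82 mOsm/kg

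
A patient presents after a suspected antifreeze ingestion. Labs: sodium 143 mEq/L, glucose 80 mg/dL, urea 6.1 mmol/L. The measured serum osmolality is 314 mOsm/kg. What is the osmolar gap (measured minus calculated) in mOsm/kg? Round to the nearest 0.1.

17.5 mOsm/kg

Calculated osmolality = 2·Na + glucose/18 + urea
= 2·143 + 80/18 + 6.1
= 286 + 4.44 + 6.10
= 296.54 mOsm/kg ≈ 296.5 mOsm/kg
Osmolar gap = measured − calculated = 314 − 296.5 = 17.5 mOsm/kg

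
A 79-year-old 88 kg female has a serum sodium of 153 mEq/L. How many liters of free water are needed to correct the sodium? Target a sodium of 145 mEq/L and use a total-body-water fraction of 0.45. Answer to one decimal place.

2.2 L

TBW = 0.45 · 88 = 39.6 L
Free water deficit = TBW · (Na/145 − 1)
= 39.6 · (153/145 − 1)
= 39.6 · 0.0552
= 2.19 L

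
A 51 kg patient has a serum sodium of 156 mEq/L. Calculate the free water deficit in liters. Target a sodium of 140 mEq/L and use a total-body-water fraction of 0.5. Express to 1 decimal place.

2.9 L

TBW = 0.5 · 51 = 25.5 L
Free water deficit = TBW · (Na/140 − 1)
= 25.5 · (156/140 − 1)
= 25.5 · 0.1143
= 2.91 L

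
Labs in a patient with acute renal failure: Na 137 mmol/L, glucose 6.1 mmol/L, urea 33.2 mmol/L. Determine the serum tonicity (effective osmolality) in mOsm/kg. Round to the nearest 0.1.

Effective osmolality excludes urea (freely permeant across cell membranes):
2·Na + glucose
= 2·137 + 6.1
= 274 + 6.1
= 280.1 mOsm/kg

280.1 mOsm/kg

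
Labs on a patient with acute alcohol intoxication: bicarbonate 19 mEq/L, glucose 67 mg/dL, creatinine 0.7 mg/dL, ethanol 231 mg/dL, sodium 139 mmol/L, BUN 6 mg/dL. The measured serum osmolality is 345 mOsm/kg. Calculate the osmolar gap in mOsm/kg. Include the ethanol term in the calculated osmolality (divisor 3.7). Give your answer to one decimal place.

Calculated osmolality = 2·Na + glucose/18 + BUN/2.8 + ethanol/3.7
= 2·139 + 67/18 + 6/2.8 + 231/3.7
= 278 + 3.72 + 2.14 + 62.43
= 346.29 mOsm/kg ≈ 346.3 mOsm/kg
Osmolar gap = measured − calculated = 345 − 346.3 = -1.3 mOsm/kg

-1.3 mOsm/kg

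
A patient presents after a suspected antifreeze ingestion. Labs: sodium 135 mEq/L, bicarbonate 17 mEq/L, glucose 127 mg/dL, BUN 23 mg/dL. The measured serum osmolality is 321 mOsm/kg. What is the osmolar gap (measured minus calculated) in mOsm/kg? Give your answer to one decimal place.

35.7 mOsm/kg

Calculated osmolality = 2·Na + glucose/18 + BUN/2.8
= 2·135 + 127/18 + 23/2.8
= 270 + 7.06 + 8.21
= 285.27 mOsm/kg ≈ 285.3 mOsm/kg
Osmolar gap = measured − calculated = 321 − 285.3 = 35.7 mOsm/kg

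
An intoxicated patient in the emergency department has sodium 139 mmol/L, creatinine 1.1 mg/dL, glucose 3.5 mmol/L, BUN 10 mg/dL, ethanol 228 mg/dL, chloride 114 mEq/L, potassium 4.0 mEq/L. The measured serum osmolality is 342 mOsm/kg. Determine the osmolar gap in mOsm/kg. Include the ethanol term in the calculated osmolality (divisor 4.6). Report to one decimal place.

Calculated osmolality = 2·Na + glucose + BUN/2.8 + ethanol/4.6
= 2·139 + 3.5 + 10/2.8 + 228/4.6
= 278 + 3.50 + 3.57 + 49.57
= 334.64 mOsm/kg ≈ 334.6 mOsm/kg
Osmolar gap = measured − calculated = 342 − 334.6 = 7.4 mOsm/kg

7.4 mOsm/kg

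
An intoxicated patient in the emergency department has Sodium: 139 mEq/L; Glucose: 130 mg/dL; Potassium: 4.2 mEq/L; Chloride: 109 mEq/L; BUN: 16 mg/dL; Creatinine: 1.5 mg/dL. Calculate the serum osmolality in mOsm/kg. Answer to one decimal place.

Calculated osmolality = 2·Na + glucose/18 + BUN/2.8
= 2·139 + 130/18 + 16/2.8
= 278 + 7.22 + 5.71
= 290.93 mOsm/kg

290.9 mOsm/kg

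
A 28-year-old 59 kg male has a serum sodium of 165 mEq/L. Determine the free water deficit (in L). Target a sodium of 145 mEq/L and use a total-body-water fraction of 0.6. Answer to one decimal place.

TBW = 0.6 · 59 = 35.4 L
Free water deficit = TBW · (Na/145 − 1)
= 35.4 · (165/145 − 1)
= 35.4 · 0.1379
= 4.88 L

4.9 L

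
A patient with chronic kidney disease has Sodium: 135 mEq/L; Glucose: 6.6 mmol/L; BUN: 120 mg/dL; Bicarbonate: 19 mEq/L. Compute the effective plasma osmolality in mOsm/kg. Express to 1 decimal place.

Effective osmolality excludes urea (freely permeant across cell membranes):
2·Na + glucose
= 2·135 + 6.6
= 270 + 6.6
= 276.6 mOsm/kg

276.6 mOsm/kg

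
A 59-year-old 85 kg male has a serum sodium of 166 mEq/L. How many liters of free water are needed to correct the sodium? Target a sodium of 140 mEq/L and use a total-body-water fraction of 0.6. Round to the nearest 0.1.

9.5 L

TBW = 0.6 · 85 = 51 L
Free water deficit = TBW · (Na/140 − 1)
= 51 · (166/140 − 1)
= 51 · 0.1857
= 9.47 L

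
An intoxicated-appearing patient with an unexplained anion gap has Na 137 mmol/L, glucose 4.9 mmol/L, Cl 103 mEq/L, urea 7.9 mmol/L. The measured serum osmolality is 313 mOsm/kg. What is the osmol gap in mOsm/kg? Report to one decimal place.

Calculated osmolality = 2·Na + glucose + urea
= 2·137 + 4.9 + 7.9
= 274 + 4.90 + 7.90
= 286.8 mOsm/kg ≈ 286.8 mOsm/kg
Osmolar gap = measured − calculated = 313 − 286.8 = 26.2 mOsm/kg

26.2 mOsm/kg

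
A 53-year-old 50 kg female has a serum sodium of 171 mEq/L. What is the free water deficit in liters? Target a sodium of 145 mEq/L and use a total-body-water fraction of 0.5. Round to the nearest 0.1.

4.5 L

TBW = 0.5 · 50 = 25 L
Free water deficit = TBW · (Na/145 − 1)
= 25 · (171/145 − 1)
= 25 · 0.1793
= 4.48 L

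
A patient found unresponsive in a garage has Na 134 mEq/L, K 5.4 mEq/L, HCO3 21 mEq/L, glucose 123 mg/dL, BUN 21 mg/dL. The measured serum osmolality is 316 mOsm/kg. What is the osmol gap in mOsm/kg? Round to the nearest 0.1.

Calculated osmolality = 2·Na + glucose/18 + BUN/2.8
= 2·134 + 123/18 + 21/2.8
= 268 + 6.83 + 7.50
= 282.33 mOsm/kg ≈ 282.3 mOsm/kg
Osmolar gap = measured − calculated = 316 − 282.3 = 33.7 mOsm/kg

33.7 mOsm/kg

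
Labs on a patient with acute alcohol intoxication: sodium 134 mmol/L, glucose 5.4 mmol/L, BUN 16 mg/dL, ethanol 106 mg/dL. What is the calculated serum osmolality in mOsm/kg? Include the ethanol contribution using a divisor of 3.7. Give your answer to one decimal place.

307.8 mOsm/kg

Calculated osmolality = 2·Na + glucose + BUN/2.8 + ethanol/3.7
= 2·134 + 5.4 + 16/2.8 + 106/3.7
= 268 + 5.40 + 5.71 + 28.65
= 307.76 mOsm/kg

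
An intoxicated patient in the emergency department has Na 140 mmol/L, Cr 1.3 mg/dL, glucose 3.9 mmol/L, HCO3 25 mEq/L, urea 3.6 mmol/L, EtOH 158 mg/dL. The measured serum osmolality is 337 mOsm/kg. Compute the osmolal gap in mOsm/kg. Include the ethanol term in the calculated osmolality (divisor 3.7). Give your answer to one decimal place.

6.8 mOsm/kg

Calculated osmolality = 2·Na + glucose + urea + ethanol/3.7
= 2·140 + 3.9 + 3.6 + 158/3.7
= 280 + 3.90 + 3.60 + 42.70
= 330.2 mOsm/kg ≈ 330.2 mOsm/kg
Osmolar gap = measured − calculated = 337 − 330.2 = 6.8 mOsm/kg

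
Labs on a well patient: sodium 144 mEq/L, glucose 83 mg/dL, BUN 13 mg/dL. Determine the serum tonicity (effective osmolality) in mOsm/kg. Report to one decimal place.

Effective osmolality excludes urea (freely permeant across cell membranes):
2·Na + glucose/18
= 2·144 + 83/18
= 288 + 4.61
= 292.61 mOsm/kg

292.6 mOsm/kg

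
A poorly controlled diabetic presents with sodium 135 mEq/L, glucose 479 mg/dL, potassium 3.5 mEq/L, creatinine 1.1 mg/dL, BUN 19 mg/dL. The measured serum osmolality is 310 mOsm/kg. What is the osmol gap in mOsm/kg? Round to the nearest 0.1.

6.6 mOsm/kg

Calculated osmolality = 2·Na + glucose/18 + BUN/2.8
= 2·135 + 479/18 + 19/2.8
= 270 + 26.61 + 6.79
= 303.4 mOsm/kg ≈ 303.4 mOsm/kg
Osmolar gap = measured − calculated = 310 − 303.4 = 6.6 mOsm/kg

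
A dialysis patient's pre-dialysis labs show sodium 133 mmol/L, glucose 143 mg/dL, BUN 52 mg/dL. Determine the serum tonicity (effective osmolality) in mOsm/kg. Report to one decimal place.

273.9 mOsm/kg

Effective osmolality excludes urea (freely permeant across cell membranes):
2·Na + glucose/18
= 2·133 + 143/18
= 266 + 7.94
= 273.94 mOsm/kg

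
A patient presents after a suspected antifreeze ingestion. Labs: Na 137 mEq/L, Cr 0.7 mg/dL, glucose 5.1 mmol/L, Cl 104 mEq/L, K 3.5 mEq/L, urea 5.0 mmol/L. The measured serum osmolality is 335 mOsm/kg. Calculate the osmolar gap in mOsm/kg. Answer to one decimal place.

Calculated osmolality = 2·Na + glucose + urea
= 2·137 + 5.1 + 5
= 274 + 5.10 + 5
= 284.1 mOsm/kg ≈ 284.1 mOsm/kg
Osmolar gap = measured − calculated = 335 − 284.1 = 50.9 mOsm/kg

50.9 mOsm/kg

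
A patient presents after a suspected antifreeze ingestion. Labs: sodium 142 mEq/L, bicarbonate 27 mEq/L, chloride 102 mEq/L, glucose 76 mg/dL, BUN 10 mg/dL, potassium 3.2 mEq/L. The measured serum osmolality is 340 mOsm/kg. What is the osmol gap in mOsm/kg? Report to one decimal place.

48.2 mOsm/kg

Calculated osmolality = 2·Na + glucose/18 + BUN/2.8
= 2·142 + 76/18 + 10/2.8
= 284 + 4.22 + 3.57
= 291.79 mOsm/kg ≈ 291.8 mOsm/kg
Osmolar gap = measured − calculated = 340 − 291.8 = 48.2 mOsm/kg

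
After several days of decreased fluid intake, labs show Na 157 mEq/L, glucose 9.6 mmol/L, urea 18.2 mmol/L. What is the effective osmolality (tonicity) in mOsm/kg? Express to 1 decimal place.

Effective osmolality excludes urea (freely permeant across cell membranes):
2·Na + glucose
= 2·157 + 9.6
= 314 + 9.6
= 323.6 mOsm/kg

323.6 mOsm/kg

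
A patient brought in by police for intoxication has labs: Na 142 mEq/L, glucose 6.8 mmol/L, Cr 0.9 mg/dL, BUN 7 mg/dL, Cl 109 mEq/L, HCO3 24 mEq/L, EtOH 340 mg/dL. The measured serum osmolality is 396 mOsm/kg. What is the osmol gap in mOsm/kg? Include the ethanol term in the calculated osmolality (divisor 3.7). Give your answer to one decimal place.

10.8 mOsm/kg

Calculated osmolality = 2·Na + glucose + BUN/2.8 + ethanol/3.7
= 2·142 + 6.8 + 7/2.8 + 340/3.7
= 284 + 6.80 + 2.50 + 91.89
= 385.19 mOsm/kg ≈ 385.2 mOsm/kg
Osmolar gap = measured − calculated = 396 − 385.2 = 10.8 mOsm/kg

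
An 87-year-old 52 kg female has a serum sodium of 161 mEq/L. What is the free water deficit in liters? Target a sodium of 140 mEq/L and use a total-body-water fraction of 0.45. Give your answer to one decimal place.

TBW = 0.45 · 52 = 23.4 L
Free water deficit = TBW · (Na/140 − 1)
= 23.4 · (161/140 − 1)
= 23.4 · 0.15
= 3.51 L

3.5 L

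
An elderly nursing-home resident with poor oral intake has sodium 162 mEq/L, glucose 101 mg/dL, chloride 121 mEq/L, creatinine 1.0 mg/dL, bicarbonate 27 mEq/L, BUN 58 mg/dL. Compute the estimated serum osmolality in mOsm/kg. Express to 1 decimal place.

Calculated osmolality = 2·Na + glucose/18 + BUN/2.8
= 2·162 + 101/18 + 58/2.8
= 324 + 5.61 + 20.71
= 350.32 mOsm/kg

350.3 mOsm/kg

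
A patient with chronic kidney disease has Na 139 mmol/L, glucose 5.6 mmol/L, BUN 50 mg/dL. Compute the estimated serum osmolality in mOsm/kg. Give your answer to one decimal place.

301.5 mOsm/kg

Calculated osmolality = 2·Na + glucose + BUN/2.8
= 2·139 + 5.6 + 50/2.8
= 278 + 5.60 + 17.86
= 301.46 mOsm/kg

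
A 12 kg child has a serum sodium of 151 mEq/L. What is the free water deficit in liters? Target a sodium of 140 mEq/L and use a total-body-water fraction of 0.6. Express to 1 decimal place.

0.6 L

TBW = 0.6 · 12 = 7.2 L
Free water deficit = TBW · (Na/140 − 1)
= 7.2 · (151/140 − 1)
= 7.2 · 0.0786
= 0.57 L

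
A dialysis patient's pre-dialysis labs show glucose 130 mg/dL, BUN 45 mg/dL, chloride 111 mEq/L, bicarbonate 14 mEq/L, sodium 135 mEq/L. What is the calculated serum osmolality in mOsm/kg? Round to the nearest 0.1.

Calculated osmolality = 2·Na + glucose/18 + BUN/2.8
= 2·135 + 130/18 + 45/2.8
= 270 + 7.22 + 16.07
= 293.29 mOsm/kg

293.3 mOsm/kg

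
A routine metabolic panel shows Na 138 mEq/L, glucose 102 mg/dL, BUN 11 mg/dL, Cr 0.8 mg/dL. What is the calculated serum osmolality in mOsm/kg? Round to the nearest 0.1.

285.6 mOsm/kg

Calculated osmolality = 2·Na + glucose/18 + BUN/2.8
= 2·138 + 102/18 + 11/2.8
= 276 + 5.67 + 3.93
= 285.6 mOsm/kg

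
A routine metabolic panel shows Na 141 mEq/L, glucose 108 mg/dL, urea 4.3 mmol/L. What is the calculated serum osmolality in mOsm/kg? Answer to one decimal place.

292.3 mOsm/kg

Calculated osmolality = 2·Na + glucose/18 + urea
= 2·141 + 108/18 + 4.3
= 282 + 6 + 4.30
= 292.3 mOsm/kg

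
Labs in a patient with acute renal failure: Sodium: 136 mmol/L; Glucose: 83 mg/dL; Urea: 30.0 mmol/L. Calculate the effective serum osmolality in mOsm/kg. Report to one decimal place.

Effective osmolality excludes urea (freely permeant across cell membranes):
2·Na + glucose/18
= 2·136 + 83/18
= 272 + 4.61
= 276.61 mOsm/kg

276.6 mOsm/kg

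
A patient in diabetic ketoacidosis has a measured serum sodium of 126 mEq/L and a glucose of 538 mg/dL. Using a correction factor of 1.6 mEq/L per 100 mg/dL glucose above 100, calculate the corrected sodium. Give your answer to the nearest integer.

Corrected Na = measured Na + 1.6 · (glucose − 100)/100
= 126 + 1.6 · (538 − 100)/100
= 126 + 7
= 133 mEq/L

133 mEq/L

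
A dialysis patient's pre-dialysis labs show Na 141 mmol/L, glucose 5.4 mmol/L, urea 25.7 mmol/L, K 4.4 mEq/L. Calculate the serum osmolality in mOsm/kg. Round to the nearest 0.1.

313.1 mOsm/kg

Calculated osmolality = 2·Na + glucose + urea
= 2·141 + 5.4 + 25.7
= 282 + 5.40 + 25.70
= 313.1 mOsm/kg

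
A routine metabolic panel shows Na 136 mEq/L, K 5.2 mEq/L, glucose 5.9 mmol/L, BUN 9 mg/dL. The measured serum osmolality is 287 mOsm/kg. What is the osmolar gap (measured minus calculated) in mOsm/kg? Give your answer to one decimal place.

Calculated osmolality = 2·Na + glucose + BUN/2.8
= 2·136 + 5.9 + 9/2.8
= 272 + 5.90 + 3.21
= 281.11 mOsm/kg ≈ 281.1 mOsm/kg
Osmolar gap = measured − calculated = 287 − 281.1 = 5.9 mOsm/kg

5.9 mOsm/kg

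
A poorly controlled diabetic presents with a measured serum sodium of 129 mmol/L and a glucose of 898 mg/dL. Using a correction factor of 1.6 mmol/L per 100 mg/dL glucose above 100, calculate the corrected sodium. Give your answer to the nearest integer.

Corrected Na = measured Na + 1.6 · (glucose − 100)/100
= 129 + 1.6 · (898 − 100)/100
= 129 + 12.8
= 141.8 mmol/L

142 mmol/L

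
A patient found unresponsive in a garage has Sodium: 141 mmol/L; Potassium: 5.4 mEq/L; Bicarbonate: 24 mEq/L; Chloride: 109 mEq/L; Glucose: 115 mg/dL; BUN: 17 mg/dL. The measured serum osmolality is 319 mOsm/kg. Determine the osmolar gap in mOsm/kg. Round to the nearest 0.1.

24.5 mOsm/kg

Calculated osmolality = 2·Na + glucose/18 + BUN/2.8
= 2·141 + 115/18 + 17/2.8
= 282 + 6.39 + 6.07
= 294.46 mOsm/kg ≈ 294.5 mOsm/kg
Osmolar gap = measured − calculated = 319 − 294.5 = 24.5 mOsm/kg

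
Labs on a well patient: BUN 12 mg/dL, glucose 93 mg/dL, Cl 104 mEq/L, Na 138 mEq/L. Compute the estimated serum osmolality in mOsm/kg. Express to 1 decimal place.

Calculated osmolality = 2·Na + glucose/18 + BUN/2.8
= 2·138 + 93/18 + 12/2.8
= 276 + 5.17 + 4.29
= 285.46 mOsm/kg

285.5 mOsm/kg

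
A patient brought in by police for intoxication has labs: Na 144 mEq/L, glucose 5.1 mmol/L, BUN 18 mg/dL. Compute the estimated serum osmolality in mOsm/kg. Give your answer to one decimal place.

299.5 mOsm/kg

Calculated osmolality = 2·Na + glucose + BUN/2.8
= 2·144 + 5.1 + 18/2.8
= 288 + 5.10 + 6.43
= 299.53 mOsm/kg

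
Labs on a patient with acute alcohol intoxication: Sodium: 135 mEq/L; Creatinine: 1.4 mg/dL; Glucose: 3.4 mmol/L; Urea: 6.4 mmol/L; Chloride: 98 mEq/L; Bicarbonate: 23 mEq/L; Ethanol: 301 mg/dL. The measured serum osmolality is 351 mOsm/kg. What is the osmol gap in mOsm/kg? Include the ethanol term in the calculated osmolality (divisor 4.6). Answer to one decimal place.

5.8 mOsm/kg

Calculated osmolality = 2·Na + glucose + urea + ethanol/4.6
= 2·135 + 3.4 + 6.4 + 301/4.6
= 270 + 3.40 + 6.40 + 65.43
= 345.23 mOsm/kg ≈ 345.2 mOsm/kg
Osmolar gap = measured − calculated = 351 − 345.2 = 5.8 mOsm/kg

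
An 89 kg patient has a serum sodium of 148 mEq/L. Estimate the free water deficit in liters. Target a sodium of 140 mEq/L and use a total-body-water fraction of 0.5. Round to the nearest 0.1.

TBW = 0.5 · 89 = 44.5 L
Free water deficit = TBW · (Na/140 − 1)
= 44.5 · (148/140 − 1)
= 44.5 · 0.0571
= 2.54 L

2.5 L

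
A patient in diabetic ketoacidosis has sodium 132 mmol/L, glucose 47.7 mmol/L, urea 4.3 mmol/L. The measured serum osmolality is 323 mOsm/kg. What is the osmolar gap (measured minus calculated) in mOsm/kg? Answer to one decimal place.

Calculated osmolality = 2·Na + glucose + urea
= 2·132 + 47.7 + 4.3
= 264 + 47.70 + 4.30
= 316 mOsm/kg ≈ 316.0 mOsm/kg
Osmolar gap = measured − calculated = 323 − 316.0 = 7.0 mOsm/kg

7.0 mOsm/kg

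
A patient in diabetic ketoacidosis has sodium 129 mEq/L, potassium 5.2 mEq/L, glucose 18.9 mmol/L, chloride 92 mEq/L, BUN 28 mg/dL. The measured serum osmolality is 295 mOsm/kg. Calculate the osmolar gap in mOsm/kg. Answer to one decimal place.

8.1 mOsm/kg

Calculated osmolality = 2·Na + glucose + BUN/2.8
= 2·129 + 18.9 + 28/2.8
= 258 + 18.90 + 10
= 286.9 mOsm/kg ≈ 286.9 mOsm/kg
Osmolar gap = measured − calculated = 295 − 286.9 = 8.1 mOsm/kg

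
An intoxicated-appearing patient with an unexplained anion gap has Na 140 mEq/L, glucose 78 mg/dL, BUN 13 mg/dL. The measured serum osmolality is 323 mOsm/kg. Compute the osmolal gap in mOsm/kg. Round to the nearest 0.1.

34.0 mOsm/kg

Calculated osmolality = 2·Na + glucose/18 + BUN/2.8
= 2·140 + 78/18 + 13/2.8
= 280 + 4.33 + 4.64
= 288.97 mOsm/kg ≈ 289.0 mOsm/kg
Osmolar gap = measured − calculated = 323 − 289.0 = 34.0 mOsm/kg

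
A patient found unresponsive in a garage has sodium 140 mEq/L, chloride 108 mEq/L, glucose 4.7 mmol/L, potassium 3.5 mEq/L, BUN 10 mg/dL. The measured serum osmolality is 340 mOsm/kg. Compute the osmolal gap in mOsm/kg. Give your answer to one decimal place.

Calculated osmolality = 2·Na + glucose + BUN/2.8
= 2·140 + 4.7 + 10/2.8
= 280 + 4.70 + 3.57
= 288.27 mOsm/kg ≈ 288.3 mOsm/kg
Osmolar gap = measured − calculated = 340 − 288.3 = 51.7 mOsm/kg

51.7 mOsm/kg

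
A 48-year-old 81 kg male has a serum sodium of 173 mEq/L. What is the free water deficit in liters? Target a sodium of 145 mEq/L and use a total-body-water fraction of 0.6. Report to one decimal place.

9.4 L

TBW = 0.6 · 81 = 48.6 L
Free water deficit = TBW · (Na/145 − 1)
= 48.6 · (173/145 − 1)
= 48.6 · 0.1931
= 9.38 L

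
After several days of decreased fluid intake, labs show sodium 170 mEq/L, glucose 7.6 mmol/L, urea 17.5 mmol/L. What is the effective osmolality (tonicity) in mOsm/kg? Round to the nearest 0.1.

347.6 mOsm/kg

Effective osmolality excludes urea (freely permeant across cell membranes):
2·Na + glucose
= 2·170 + 7.6
= 340 + 7.6
= 347.6 mOsm/kg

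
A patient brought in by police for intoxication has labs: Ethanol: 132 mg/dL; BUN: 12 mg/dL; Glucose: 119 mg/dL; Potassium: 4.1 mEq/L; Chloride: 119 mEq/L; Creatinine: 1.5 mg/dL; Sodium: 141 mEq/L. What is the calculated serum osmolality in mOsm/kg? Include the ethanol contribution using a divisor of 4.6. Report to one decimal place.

Calculated osmolality = 2·Na + glucose/18 + BUN/2.8 + ethanol/4.6
= 2·141 + 119/18 + 12/2.8 + 132/4.6
= 282 + 6.61 + 4.29 + 28.70
= 321.6 mOsm/kg

321.6 mOsm/kg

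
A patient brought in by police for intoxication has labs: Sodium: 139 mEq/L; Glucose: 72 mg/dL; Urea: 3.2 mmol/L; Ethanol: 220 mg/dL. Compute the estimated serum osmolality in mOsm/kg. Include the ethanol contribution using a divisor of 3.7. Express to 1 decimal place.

344.7 mOsm/kg

Calculated osmolality = 2·Na + glucose/18 + urea + ethanol/3.7
= 2·139 + 72/18 + 3.2 + 220/3.7
= 278 + 4 + 3.20 + 59.46
= 344.66 mOsm/kg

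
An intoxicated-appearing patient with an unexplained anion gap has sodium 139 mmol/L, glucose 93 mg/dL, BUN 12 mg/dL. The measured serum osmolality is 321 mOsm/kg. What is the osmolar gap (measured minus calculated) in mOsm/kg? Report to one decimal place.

Calculated osmolality = 2·Na + glucose/18 + BUN/2.8
= 2·139 + 93/18 + 12/2.8
= 278 + 5.17 + 4.29
= 287.46 mOsm/kg ≈ 287.5 mOsm/kg
Osmolar gap = measured − calculated = 321 − 287.5 = 33.5 mOsm/kg

33.5 mOsm/kg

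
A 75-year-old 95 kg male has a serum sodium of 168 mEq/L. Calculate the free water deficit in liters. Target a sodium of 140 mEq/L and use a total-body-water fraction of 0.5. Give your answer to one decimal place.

9.5 L

TBW = 0.5 · 95 = 47.5 L
Free water deficit = TBW · (Na/140 − 1)
= 47.5 · (168/140 − 1)
= 47.5 · 0.2
= 9.5 L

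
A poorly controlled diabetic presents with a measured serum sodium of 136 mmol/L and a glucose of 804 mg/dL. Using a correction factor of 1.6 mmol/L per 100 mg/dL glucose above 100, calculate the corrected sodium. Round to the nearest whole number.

Corrected Na = measured Na + 1.6 · (glucose − 100)/100
= 136 + 1.6 · (804 − 100)/100
= 136 + 11.3
= 147.3 mmol/L

147 mmol/L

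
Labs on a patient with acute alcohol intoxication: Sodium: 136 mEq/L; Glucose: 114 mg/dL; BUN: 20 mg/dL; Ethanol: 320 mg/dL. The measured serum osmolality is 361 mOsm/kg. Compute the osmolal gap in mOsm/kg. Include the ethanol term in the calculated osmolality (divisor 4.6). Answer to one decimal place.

Calculated osmolality = 2·Na + glucose/18 + BUN/2.8 + ethanol/4.6
= 2·136 + 114/18 + 20/2.8 + 320/4.6
= 272 + 6.33 + 7.14 + 69.57
= 355.04 mOsm/kg ≈ 355.0 mOsm/kg
Osmolar gap = measured − calculated = 361 − 355.0 = 6.0 mOsm/kg

6.0 mOsm/kg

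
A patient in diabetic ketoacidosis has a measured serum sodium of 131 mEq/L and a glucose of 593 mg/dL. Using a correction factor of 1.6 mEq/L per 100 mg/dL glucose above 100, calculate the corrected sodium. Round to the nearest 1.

139 mEq/L

Corrected Na = measured Na + 1.6 · (glucose − 100)/100
= 131 + 1.6 · (593 − 100)/100
= 131 + 7.9
= 138.9 mEq/L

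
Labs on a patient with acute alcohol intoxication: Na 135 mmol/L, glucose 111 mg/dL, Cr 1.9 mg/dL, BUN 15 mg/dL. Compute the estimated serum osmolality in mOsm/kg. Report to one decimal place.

Calculated osmolality = 2·Na + glucose/18 + BUN/2.8
= 2·135 + 111/18 + 15/2.8
= 270 + 6.17 + 5.36
= 281.53 mOsm/kg

281.5 mOsm/kg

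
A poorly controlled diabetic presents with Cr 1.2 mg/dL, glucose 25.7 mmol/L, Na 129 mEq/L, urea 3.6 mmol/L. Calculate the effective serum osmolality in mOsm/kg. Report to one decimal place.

Effective osmolality excludes urea (freely permeant across cell membranes):
2·Na + glucose
= 2·129 + 25.7
= 258 + 25.7
= 283.7 mOsm/kg

283.7 mOsm/kg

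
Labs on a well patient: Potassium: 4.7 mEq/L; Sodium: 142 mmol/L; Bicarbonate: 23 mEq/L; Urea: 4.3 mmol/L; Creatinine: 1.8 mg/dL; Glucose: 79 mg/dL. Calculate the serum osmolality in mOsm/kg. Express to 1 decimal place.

292.7 mOsm/kg

Calculated osmolality = 2·Na + glucose/18 + urea
= 2·142 + 79/18 + 4.3
= 284 + 4.39 + 4.30
= 292.69 mOsm/kg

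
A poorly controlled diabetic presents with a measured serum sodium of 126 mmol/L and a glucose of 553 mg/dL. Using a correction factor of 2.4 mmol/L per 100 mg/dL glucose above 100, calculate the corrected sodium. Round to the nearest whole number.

137 mmol/L

Corrected Na = measured Na + 2.4 · (glucose − 100)/100
= 126 + 2.4 · (553 − 100)/100
= 126 + 10.9
= 136.9 mmol/L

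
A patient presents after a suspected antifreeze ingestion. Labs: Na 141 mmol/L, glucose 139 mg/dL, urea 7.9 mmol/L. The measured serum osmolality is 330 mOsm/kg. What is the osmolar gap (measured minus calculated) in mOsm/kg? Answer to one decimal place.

Calculated osmolality = 2·Na + glucose/18 + urea
= 2·141 + 139/18 + 7.9
= 282 + 7.72 + 7.90
= 297.62 mOsm/kg ≈ 297.6 mOsm/kg
Osmolar gap = measured − calculated = 330 − 297.6 = 32.4 mOsm/kg

32.4 mOsm/kg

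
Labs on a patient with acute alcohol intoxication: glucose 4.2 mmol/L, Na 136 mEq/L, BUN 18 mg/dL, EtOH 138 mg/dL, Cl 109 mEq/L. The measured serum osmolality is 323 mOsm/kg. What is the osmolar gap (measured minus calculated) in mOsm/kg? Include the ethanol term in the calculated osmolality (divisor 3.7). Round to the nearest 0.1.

Calculated osmolality = 2·Na + glucose + BUN/2.8 + ethanol/3.7
= 2·136 + 4.2 + 18/2.8 + 138/3.7
= 272 + 4.20 + 6.43 + 37.30
= 319.93 mOsm/kg ≈ 319.9 mOsm/kg
Osmolar gap = measured − calculated = 323 − 319.9 = 3.1 mOsm/kg

3.1 mOsm/kg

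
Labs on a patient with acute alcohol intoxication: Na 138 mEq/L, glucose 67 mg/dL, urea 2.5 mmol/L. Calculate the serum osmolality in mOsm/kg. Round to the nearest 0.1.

282.2 mOsm/kg

Calculated osmolality = 2·Na + glucose/18 + urea
= 2·138 + 67/18 + 2.5
= 276 + 3.72 + 2.50
= 282.22 mOsm/kg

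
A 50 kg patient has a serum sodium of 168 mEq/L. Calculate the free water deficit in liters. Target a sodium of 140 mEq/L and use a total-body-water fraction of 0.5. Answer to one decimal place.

5.0 L

TBW = 0.5 · 50 = 25 L
Free water deficit = TBW · (Na/140 − 1)
= 25 · (168/140 − 1)
= 25 · 0.2
= 5 L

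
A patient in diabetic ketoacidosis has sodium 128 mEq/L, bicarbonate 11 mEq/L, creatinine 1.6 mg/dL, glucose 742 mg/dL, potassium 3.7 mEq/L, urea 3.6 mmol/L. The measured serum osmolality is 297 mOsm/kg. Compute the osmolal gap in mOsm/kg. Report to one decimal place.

-3.8 mOsm/kg

Calculated osmolality = 2·Na + glucose/18 + urea
= 2·128 + 742/18 + 3.6
= 256 + 41.22 + 3.60
= 300.82 mOsm/kg ≈ 300.8 mOsm/kg
Osmolar gap = measured − calculated = 297 − 300.8 = -3.8 mOsm/kg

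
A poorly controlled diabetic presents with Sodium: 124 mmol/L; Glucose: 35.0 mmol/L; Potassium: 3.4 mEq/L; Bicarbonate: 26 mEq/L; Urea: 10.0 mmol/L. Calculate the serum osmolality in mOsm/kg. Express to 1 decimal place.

Calculated osmolality = 2·Na + glucose + urea
= 2·124 + 35 + 10
= 248 + 35 + 10
= 293 mOsm/kg

293.0 mOsm/kg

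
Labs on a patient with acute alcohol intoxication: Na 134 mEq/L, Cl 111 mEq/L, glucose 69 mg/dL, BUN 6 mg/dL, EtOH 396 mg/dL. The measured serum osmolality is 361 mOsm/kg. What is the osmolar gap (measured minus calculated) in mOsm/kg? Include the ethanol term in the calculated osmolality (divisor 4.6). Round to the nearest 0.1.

0.9 mOsm/kg

Calculated osmolality = 2·Na + glucose/18 + BUN/2.8 + ethanol/4.6
= 2·134 + 69/18 + 6/2.8 + 396/4.6
= 268 + 3.83 + 2.14 + 86.09
= 360.06 mOsm/kg ≈ 360.1 mOsm/kg
Osmolar gap = measured − calculated = 361 − 360.1 = 0.9 mOsm/kg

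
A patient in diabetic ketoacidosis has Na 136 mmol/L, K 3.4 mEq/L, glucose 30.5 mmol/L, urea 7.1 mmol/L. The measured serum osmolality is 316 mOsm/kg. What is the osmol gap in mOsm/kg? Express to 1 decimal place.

6.4 mOsm/kg

Calculated osmolality = 2·Na + glucose + urea
= 2·136 + 30.5 + 7.1
= 272 + 30.50 + 7.10
= 309.6 mOsm/kg ≈ 309.6 mOsm/kg
Osmolar gap = measured − calculated = 316 − 309.6 = 6.4 mOsm/kg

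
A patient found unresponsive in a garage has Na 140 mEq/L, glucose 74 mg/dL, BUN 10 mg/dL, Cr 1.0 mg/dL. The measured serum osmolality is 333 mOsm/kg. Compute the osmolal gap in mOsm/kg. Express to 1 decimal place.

Calculated osmolality = 2·Na + glucose/18 + BUN/2.8
= 2·140 + 74/18 + 10/2.8
= 280 + 4.11 + 3.57
= 287.68 mOsm/kg ≈ 287.7 mOsm/kg
Osmolar gap = measured − calculated = 333 − 287.7 = 45.3 mOsm/kg

45.3 mOsm/kg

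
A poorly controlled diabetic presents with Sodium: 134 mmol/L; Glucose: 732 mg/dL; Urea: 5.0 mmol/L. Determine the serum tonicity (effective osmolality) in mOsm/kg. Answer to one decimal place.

308.7 mOsm/kg

Effective osmolality excludes urea (freely permeant across cell membranes):
2·Na + glucose/18
= 2·134 + 732/18
= 268 + 40.67
= 308.67 mOsm/kg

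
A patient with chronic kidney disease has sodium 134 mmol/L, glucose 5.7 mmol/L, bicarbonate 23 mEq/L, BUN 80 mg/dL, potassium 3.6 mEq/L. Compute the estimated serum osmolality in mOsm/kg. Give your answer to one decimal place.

302.3 mOsm/kg

Calculated osmolality = 2·Na + glucose + BUN/2.8
= 2·134 + 5.7 + 80/2.8
= 268 + 5.70 + 28.57
= 302.27 mOsm/kg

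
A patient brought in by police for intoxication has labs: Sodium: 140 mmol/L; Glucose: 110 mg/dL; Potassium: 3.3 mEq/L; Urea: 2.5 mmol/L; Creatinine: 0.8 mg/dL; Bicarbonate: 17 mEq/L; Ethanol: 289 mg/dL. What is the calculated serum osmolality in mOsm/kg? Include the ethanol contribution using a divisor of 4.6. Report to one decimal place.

Calculated osmolality = 2·Na + glucose/18 + urea + ethanol/4.6
= 2·140 + 110/18 + 2.5 + 289/4.6
= 280 + 6.11 + 2.50 + 62.83
= 351.44 mOsm/kg

351.4 mOsm/kg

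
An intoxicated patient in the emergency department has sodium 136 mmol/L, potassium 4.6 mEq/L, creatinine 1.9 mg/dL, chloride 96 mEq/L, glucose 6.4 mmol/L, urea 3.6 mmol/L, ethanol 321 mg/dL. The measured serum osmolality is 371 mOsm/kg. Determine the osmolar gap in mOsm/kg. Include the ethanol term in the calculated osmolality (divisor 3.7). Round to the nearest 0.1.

2.2 mOsm/kg

Calculated osmolality = 2·Na + glucose + urea + ethanol/3.7
= 2·136 + 6.4 + 3.6 + 321/3.7
= 272 + 6.40 + 3.60 + 86.76
= 368.76 mOsm/kg ≈ 368.8 mOsm/kg
Osmolar gap = measured − calculated = 371 − 368.8 = 2.2 mOsm/kg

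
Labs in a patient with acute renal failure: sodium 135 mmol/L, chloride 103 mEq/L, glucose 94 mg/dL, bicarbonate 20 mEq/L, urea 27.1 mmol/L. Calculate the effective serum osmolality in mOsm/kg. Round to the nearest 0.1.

Effective osmolality excludes urea (freely permeant across cell membranes):
2·Na + glucose/18
= 2·135 + 94/18
= 270 + 5.22
= 275.22 mOsm/kg

275.2 mOsm/kg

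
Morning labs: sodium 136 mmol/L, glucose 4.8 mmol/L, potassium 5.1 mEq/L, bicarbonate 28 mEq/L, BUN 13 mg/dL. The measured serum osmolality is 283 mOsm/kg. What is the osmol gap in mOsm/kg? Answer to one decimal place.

1.6 mOsm/kg

Calculated osmolality = 2·Na + glucose + BUN/2.8
= 2·136 + 4.8 + 13/2.8
= 272 + 4.80 + 4.64
= 281.44 mOsm/kg ≈ 281.4 mOsm/kg
Osmolar gap = measured − calculated = 283 − 281.4 = 1.6 mOsm/kg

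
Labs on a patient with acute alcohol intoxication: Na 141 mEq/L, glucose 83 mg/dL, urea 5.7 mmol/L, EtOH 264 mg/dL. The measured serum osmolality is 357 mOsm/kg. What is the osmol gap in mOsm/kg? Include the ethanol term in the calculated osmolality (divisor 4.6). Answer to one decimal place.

Calculated osmolality = 2·Na + glucose/18 + urea + ethanol/4.6
= 2·141 + 83/18 + 5.7 + 264/4.6
= 282 + 4.61 + 5.70 + 57.39
= 349.7 mOsm/kg ≈ 349.7 mOsm/kg
Osmolar gap = measured − calculated = 357 − 349.7 = 7.3 mOsm/kg

7.3 mOsm/kg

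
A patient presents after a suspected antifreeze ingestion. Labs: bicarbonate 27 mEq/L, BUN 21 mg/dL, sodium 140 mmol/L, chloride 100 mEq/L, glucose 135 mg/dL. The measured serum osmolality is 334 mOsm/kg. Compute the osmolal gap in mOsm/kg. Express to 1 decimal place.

Calculated osmolality = 2·Na + glucose/18 + BUN/2.8
= 2·140 + 135/18 + 21/2.8
= 280 + 7.50 + 7.50
= 295 mOsm/kg ≈ 295.0 mOsm/kg
Osmolar gap = measured − calculated = 334 − 295.0 = 39.0 mOsm/kg

39.0 mOsm/kg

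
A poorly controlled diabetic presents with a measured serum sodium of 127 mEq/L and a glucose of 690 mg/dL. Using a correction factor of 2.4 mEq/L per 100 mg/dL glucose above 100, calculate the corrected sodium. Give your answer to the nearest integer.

141 mEq/L

Corrected Na = measured Na + 2.4 · (glucose − 100)/100
= 127 + 2.4 · (690 − 100)/100
= 127 + 14.2
= 141.2 mEq/L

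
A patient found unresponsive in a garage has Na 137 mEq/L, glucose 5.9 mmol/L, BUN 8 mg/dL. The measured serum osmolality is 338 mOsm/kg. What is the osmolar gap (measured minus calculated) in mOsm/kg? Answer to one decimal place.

Calculated osmolality = 2·Na + glucose + BUN/2.8
= 2·137 + 5.9 + 8/2.8
= 274 + 5.90 + 2.86
= 282.76 mOsm/kg ≈ 282.8 mOsm/kg
Osmolar gap = measured − calculated = 338 − 282.8 = 55.2 mOsm/kg

55.2 mOsm/kg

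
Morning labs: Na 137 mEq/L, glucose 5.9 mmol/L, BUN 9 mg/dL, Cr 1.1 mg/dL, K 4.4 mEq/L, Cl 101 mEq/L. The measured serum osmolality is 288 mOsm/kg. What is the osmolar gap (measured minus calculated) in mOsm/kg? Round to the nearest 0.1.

4.9 mOsm/kg

Calculated osmolality = 2·Na + glucose + BUN/2.8
= 2·137 + 5.9 + 9/2.8
= 274 + 5.90 + 3.21
= 283.11 mOsm/kg ≈ 283.1 mOsm/kg
Osmolar gap = measured − calculated = 288 − 283.1 = 4.9 mOsm/kg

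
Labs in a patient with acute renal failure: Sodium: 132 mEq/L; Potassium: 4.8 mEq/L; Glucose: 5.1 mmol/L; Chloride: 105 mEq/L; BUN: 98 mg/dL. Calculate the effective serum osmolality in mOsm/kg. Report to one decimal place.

Effective osmolality excludes urea (freely permeant across cell membranes):
2·Na + glucose
= 2·132 + 5.1
= 264 + 5.1
= 269.1 mOsm/kg

269.1 mOsm/kg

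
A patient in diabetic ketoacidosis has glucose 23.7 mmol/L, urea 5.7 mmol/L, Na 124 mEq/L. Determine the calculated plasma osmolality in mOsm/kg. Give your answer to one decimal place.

277.4 mOsm/kg

Calculated osmolality = 2·Na + glucose + urea
= 2·124 + 23.7 + 5.7
= 248 + 23.70 + 5.70
= 277.4 mOsm/kg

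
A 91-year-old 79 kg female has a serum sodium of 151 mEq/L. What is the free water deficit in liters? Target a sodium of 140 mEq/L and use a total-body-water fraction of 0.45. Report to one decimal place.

TBW = 0.45 · 79 = 35.55 L
Free water deficit = TBW · (Na/140 − 1)
= 35.55 · (151/140 − 1)
= 35.55 · 0.0786
= 2.79 L

2.8 L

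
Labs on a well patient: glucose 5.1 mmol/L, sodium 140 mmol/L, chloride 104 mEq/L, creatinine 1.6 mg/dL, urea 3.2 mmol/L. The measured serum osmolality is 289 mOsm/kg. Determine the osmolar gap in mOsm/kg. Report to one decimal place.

Calculated osmolality = 2·Na + glucose + urea
= 2·140 + 5.1 + 3.2
= 280 + 5.10 + 3.20
= 288.3 mOsm/kg ≈ 288.3 mOsm/kg
Osmolar gap = measured − calculated = 289 − 288.3 = 0.7 mOsm/kg

0.7 mOsm/kg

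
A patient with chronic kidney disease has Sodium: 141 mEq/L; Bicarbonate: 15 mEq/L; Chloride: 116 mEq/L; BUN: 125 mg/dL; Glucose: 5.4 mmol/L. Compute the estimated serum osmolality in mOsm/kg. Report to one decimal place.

Calculated osmolality = 2·Na + glucose + BUN/2.8
= 2·141 + 5.4 + 125/2.8
= 282 + 5.40 + 44.64
= 332.04 mOsm/kg

332.0 mOsm/kg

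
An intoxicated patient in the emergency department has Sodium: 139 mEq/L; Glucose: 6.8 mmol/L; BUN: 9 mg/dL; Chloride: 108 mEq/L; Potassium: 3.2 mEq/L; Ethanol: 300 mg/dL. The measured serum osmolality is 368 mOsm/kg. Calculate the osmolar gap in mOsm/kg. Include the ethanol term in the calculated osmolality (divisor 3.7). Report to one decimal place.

-1.1 mOsm/kg

Calculated osmolality = 2·Na + glucose + BUN/2.8 + ethanol/3.7
= 2·139 + 6.8 + 9/2.8 + 300/3.7
= 278 + 6.80 + 3.21 + 81.08
= 369.09 mOsm/kg ≈ 369.1 mOsm/kg
Osmolar gap = measured − calculated = 368 − 369.1 = -1.1 mOsm/kg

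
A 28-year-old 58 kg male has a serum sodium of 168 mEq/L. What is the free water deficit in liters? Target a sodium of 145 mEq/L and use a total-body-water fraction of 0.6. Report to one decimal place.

5.5 L

TBW = 0.6 · 58 = 34.8 L
Free water deficit = TBW · (Na/145 − 1)
= 34.8 · (168/145 − 1)
= 34.8 · 0.1586
= 5.52 L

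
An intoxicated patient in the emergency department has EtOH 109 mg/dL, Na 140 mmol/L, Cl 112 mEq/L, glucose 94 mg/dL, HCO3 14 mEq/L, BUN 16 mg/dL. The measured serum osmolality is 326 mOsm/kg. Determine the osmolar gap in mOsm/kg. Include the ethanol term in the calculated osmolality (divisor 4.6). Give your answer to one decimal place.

Calculated osmolality = 2·Na + glucose/18 + BUN/2.8 + ethanol/4.6
= 2·140 + 94/18 + 16/2.8 + 109/4.6
= 280 + 5.22 + 5.71 + 23.70
= 314.63 mOsm/kg ≈ 314.6 mOsm/kg
Osmolar gap = measured − calculated = 326 − 314.6 = 11.4 mOsm/kg

11.4 mOsm/kg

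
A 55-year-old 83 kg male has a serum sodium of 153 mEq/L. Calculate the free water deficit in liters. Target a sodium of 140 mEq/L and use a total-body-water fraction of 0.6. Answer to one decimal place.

4.6 L

TBW = 0.6 · 83 = 49.8 L
Free water deficit = TBW · (Na/140 − 1)
= 49.8 · (153/140 − 1)
= 49.8 · 0.0929
= 4.63 L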